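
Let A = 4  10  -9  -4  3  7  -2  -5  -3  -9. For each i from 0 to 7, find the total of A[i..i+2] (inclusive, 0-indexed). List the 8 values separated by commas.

(4, 10, -9) → sum 5
(10, -9, -4) → sum -3
(-9, -4, 3) → sum -10
(-4, 3, 7) → sum 6
(3, 7, -2) → sum 8
(7, -2, -5) → sum 0
(-2, -5, -3) → sum -10
(-5, -3, -9) → sum -17

5, -3, -10, 6, 8, 0, -10, -17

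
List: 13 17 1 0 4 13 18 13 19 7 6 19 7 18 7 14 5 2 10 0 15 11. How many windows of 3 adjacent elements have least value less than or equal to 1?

(13, 17, 1) → min 1  ≤ 1 ✓
(17, 1, 0) → min 0  ≤ 1 ✓
(1, 0, 4) → min 0  ≤ 1 ✓
(0, 4, 13) → min 0  ≤ 1 ✓
(4, 13, 18) → min 4
(13, 18, 13) → min 13
(18, 13, 19) → min 13
(13, 19, 7) → min 7
(19, 7, 6) → min 6
(7, 6, 19) → min 6
(6, 19, 7) → min 6
(19, 7, 18) → min 7
(7, 18, 7) → min 7
(18, 7, 14) → min 7
(7, 14, 5) → min 5
(14, 5, 2) → min 2
(5, 2, 10) → min 2
(2, 10, 0) → min 0  ≤ 1 ✓
(10, 0, 15) → min 0  ≤ 1 ✓
(0, 15, 11) → min 0  ≤ 1 ✓
7 windows satisfy the condition.

7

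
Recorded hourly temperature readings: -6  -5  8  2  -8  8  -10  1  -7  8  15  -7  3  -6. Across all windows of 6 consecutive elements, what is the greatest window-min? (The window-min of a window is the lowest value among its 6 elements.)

-7

Each size-6 window and its min:
(-6, -5, 8, 2, -8, 8) → min -8
(-5, 8, 2, -8, 8, -10) → min -10
(8, 2, -8, 8, -10, 1) → min -10
(2, -8, 8, -10, 1, -7) → min -10
(-8, 8, -10, 1, -7, 8) → min -10
(8, -10, 1, -7, 8, 15) → min -10
(-10, 1, -7, 8, 15, -7) → min -10
(1, -7, 8, 15, -7, 3) → min -7
(-7, 8, 15, -7, 3, -6) → min -7
Greatest of these is -7.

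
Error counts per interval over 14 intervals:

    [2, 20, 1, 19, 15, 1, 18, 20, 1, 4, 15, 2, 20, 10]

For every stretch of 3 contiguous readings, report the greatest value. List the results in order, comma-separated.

(2, 20, 1) → max 20
(20, 1, 19) → max 20
(1, 19, 15) → max 19
(19, 15, 1) → max 19
(15, 1, 18) → max 18
(1, 18, 20) → max 20
(18, 20, 1) → max 20
(20, 1, 4) → max 20
(1, 4, 15) → max 15
(4, 15, 2) → max 15
(15, 2, 20) → max 20
(2, 20, 10) → max 20

20, 20, 19, 19, 18, 20, 20, 20, 15, 15, 20, 20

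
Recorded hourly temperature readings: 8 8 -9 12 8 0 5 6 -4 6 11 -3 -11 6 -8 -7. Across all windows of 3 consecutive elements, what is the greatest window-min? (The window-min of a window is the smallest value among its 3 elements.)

8 8 -9 → min -9
8 -9 12 → min -9
-9 12 8 → min -9
12 8 0 → min 0
8 0 5 → min 0
0 5 6 → min 0
5 6 -4 → min -4
6 -4 6 → min -4
-4 6 11 → min -4
6 11 -3 → min -3
11 -3 -11 → min -11
-3 -11 6 → min -11
-11 6 -8 → min -11
6 -8 -7 → min -8
Greatest of these is 0.

0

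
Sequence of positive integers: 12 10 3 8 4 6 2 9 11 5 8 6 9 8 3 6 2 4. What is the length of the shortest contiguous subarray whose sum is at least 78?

11

add 12: running sum 12 < 78
add 10: running sum 22 < 78
add 3: running sum 25 < 78
add 8: running sum 33 < 78
add 4: running sum 37 < 78
add 6: running sum 43 < 78
add 2: running sum 45 < 78
add 9: running sum 54 < 78
add 11: running sum 65 < 78
add 5: running sum 70 < 78
add 8: shortest ending here [12, 10, 3, 8, 4, 6, 2, 9, 11, 5, 8] sum 78, len 11
add 6: shortest ending here [12, 10, 3, 8, 4, 6, 2, 9, 11, 5, 8, 6] sum 84, len 12
add 9: shortest ending here [10, 3, 8, 4, 6, 2, 9, 11, 5, 8, 6, 9] sum 81, len 12
add 8: shortest ending here [3, 8, 4, 6, 2, 9, 11, 5, 8, 6, 9, 8] sum 79, len 12
add 3: shortest ending here [8, 4, 6, 2, 9, 11, 5, 8, 6, 9, 8, 3] sum 79, len 12
add 6: shortest ending here [8, 4, 6, 2, 9, 11, 5, 8, 6, 9, 8, 3, 6] sum 85, len 13
add 2: shortest ending here [4, 6, 2, 9, 11, 5, 8, 6, 9, 8, 3, 6, 2] sum 79, len 13
add 4: shortest ending here [6, 2, 9, 11, 5, 8, 6, 9, 8, 3, 6, 2, 4] sum 79, len 13
Shortest qualifying length: 11.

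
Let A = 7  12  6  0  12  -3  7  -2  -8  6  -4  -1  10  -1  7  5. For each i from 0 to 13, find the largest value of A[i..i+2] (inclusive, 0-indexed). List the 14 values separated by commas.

Sliding a size-3 window across the 16 values:
[7, 12, 6] → max 12
[12, 6, 0] → max 12
[6, 0, 12] → max 12
[0, 12, -3] → max 12
[12, -3, 7] → max 12
[-3, 7, -2] → max 7
[7, -2, -8] → max 7
[-2, -8, 6] → max 6
[-8, 6, -4] → max 6
[6, -4, -1] → max 6
[-4, -1, 10] → max 10
[-1, 10, -1] → max 10
[10, -1, 7] → max 10
[-1, 7, 5] → max 7

12, 12, 12, 12, 12, 7, 7, 6, 6, 6, 10, 10, 10, 7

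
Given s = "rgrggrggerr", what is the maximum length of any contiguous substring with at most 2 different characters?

[r] 1 distinct, len 1
[r, g] 2 distinct, len 2
[r, g, r] 2 distinct, len 3
[r, g, r, g] 2 distinct, len 4
[r, g, r, g, g] 2 distinct, len 5
[r, g, r, g, g, r] 2 distinct, len 6
[r, g, r, g, g, r, g] 2 distinct, len 7
[r, g, r, g, g, r, g, g] 2 distinct, len 8
[g, g, e] 2 distinct, len 3
[e, r] 2 distinct, len 2
[e, r, r] 2 distinct, len 3
Longest length with ≤2 distinct: 8.

8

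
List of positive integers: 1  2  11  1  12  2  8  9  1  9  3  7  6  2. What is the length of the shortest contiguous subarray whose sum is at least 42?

add 1: running sum 1 < 42
add 2: running sum 3 < 42
add 11: running sum 14 < 42
add 1: running sum 15 < 42
add 12: running sum 27 < 42
add 2: running sum 29 < 42
add 8: running sum 37 < 42
end 7: [11, 1, 12, 2, 8, 9] sum 43, len 6
end 8: [11, 1, 12, 2, 8, 9, 1] sum 44, len 7
end 9: [1, 12, 2, 8, 9, 1, 9] sum 42, len 7
end 10: [12, 2, 8, 9, 1, 9, 3] sum 44, len 7
end 11: [12, 2, 8, 9, 1, 9, 3, 7] sum 51, len 8
end 12: [8, 9, 1, 9, 3, 7, 6] sum 43, len 7
end 13: [8, 9, 1, 9, 3, 7, 6, 2] sum 45, len 8
Shortest qualifying length: 6.

6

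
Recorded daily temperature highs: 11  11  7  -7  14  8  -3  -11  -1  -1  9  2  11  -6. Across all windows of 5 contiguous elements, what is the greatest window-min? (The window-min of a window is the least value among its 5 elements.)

Window mins for each of the 10 positions:
11 11 7 -7 14 → min -7
11 7 -7 14 8 → min -7
7 -7 14 8 -3 → min -7
-7 14 8 -3 -11 → min -11
14 8 -3 -11 -1 → min -11
8 -3 -11 -1 -1 → min -11
-3 -11 -1 -1 9 → min -11
-11 -1 -1 9 2 → min -11
-1 -1 9 2 11 → min -1
-1 9 2 11 -6 → min -6
Greatest of these is -1.

-1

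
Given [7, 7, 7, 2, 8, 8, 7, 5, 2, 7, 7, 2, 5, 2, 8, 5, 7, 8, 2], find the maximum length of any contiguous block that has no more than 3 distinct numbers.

Extend right; when distinct count exceeds 3, shrink from the left:
[7] 1 distinct, len 1
[7, 7] 1 distinct, len 2
[7, 7, 7] 1 distinct, len 3
[7, 7, 7, 2] 2 distinct, len 4
[7, 7, 7, 2, 8] 3 distinct, len 5
[7, 7, 7, 2, 8, 8] 3 distinct, len 6
[7, 7, 7, 2, 8, 8, 7] 3 distinct, len 7
[8, 8, 7, 5] 3 distinct, len 4
[7, 5, 2] 3 distinct, len 3
[7, 5, 2, 7] 3 distinct, len 4
[7, 5, 2, 7, 7] 3 distinct, len 5
[7, 5, 2, 7, 7, 2] 3 distinct, len 6
[7, 5, 2, 7, 7, 2, 5] 3 distinct, len 7
[7, 5, 2, 7, 7, 2, 5, 2] 3 distinct, len 8
[2, 5, 2, 8] 3 distinct, len 4
[2, 5, 2, 8, 5] 3 distinct, len 5
[8, 5, 7] 3 distinct, len 3
[8, 5, 7, 8] 3 distinct, len 4
[7, 8, 2] 3 distinct, len 3
Longest length with ≤3 distinct: 8.

8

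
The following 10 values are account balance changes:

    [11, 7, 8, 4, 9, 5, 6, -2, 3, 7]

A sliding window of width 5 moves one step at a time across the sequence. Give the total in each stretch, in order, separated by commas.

39, 33, 32, 22, 21, 19

Sliding a size-5 window across the 10 values:
[11, 7, 8, 4, 9] → sum 39
[7, 8, 4, 9, 5] → sum 33
[8, 4, 9, 5, 6] → sum 32
[4, 9, 5, 6, -2] → sum 22
[9, 5, 6, -2, 3] → sum 21
[5, 6, -2, 3, 7] → sum 19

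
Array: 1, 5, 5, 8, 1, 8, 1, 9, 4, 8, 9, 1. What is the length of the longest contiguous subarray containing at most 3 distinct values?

add 1: window [1] (1 distinct), len 1
add 5: window [1, 5] (2 distinct), len 2
add 5: window [1, 5, 5] (2 distinct), len 3
add 8: window [1, 5, 5, 8] (3 distinct), len 4
add 1: window [1, 5, 5, 8, 1] (3 distinct), len 5
add 8: window [1, 5, 5, 8, 1, 8] (3 distinct), len 6
add 1: window [1, 5, 5, 8, 1, 8, 1] (3 distinct), len 7
add 9: window [8, 1, 8, 1, 9] (3 distinct), len 5
add 4: window [1, 9, 4] (3 distinct), len 3
add 8: window [9, 4, 8] (3 distinct), len 3
add 9: window [9, 4, 8, 9] (3 distinct), len 4
add 1: window [8, 9, 1] (3 distinct), len 3
Longest length with ≤3 distinct: 7.

7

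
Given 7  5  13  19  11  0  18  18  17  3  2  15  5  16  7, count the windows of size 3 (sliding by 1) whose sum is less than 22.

(7, 5, 13) → sum 25
(5, 13, 19) → sum 37
(13, 19, 11) → sum 43
(19, 11, 0) → sum 30
(11, 0, 18) → sum 29
(0, 18, 18) → sum 36
(18, 18, 17) → sum 53
(18, 17, 3) → sum 38
(17, 3, 2) → sum 22
(3, 2, 15) → sum 20  < 22 ✓
(2, 15, 5) → sum 22
(15, 5, 16) → sum 36
(5, 16, 7) → sum 28
1 window satisfy the condition.

1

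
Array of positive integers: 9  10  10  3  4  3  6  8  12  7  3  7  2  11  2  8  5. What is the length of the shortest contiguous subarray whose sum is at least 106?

17

add 9: running sum 9 < 106
add 10: running sum 19 < 106
add 10: running sum 29 < 106
add 3: running sum 32 < 106
add 4: running sum 36 < 106
add 3: running sum 39 < 106
add 6: running sum 45 < 106
add 8: running sum 53 < 106
add 12: running sum 65 < 106
add 7: running sum 72 < 106
add 3: running sum 75 < 106
add 7: running sum 82 < 106
add 2: running sum 84 < 106
add 11: running sum 95 < 106
add 2: running sum 97 < 106
add 8: running sum 105 < 106
add 5: shortest ending here [9, 10, 10, 3, 4, 3, 6, 8, 12, 7, 3, 7, 2, 11, 2, 8, 5] sum 110, len 17
Shortest qualifying length: 17.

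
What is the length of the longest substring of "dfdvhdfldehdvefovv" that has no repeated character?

6

add d: [d] len 1
add f: [d, f] len 2
add d (repeat d, move left end past it): [f, d] len 2
add v: [f, d, v] len 3
add h: [f, d, v, h] len 4
add d (repeat d, move left end past it): [v, h, d] len 3
add f: [v, h, d, f] len 4
add l: [v, h, d, f, l] len 5
add d (repeat d, move left end past it): [f, l, d] len 3
add e: [f, l, d, e] len 4
add h: [f, l, d, e, h] len 5
add d (repeat d, move left end past it): [e, h, d] len 3
add v: [e, h, d, v] len 4
add e (repeat e, move left end past it): [h, d, v, e] len 4
add f: [h, d, v, e, f] len 5
add o: [h, d, v, e, f, o] len 6
add v (repeat v, move left end past it): [e, f, o, v] len 4
add v (repeat v, move left end past it): [v] len 1
Longest all-distinct length: 6.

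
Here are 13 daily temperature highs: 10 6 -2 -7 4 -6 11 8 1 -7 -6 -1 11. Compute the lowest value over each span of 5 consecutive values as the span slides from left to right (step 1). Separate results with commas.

-7, -7, -7, -7, -6, -7, -7, -7, -7

10 6 -2 -7 4 → min -7
6 -2 -7 4 -6 → min -7
-2 -7 4 -6 11 → min -7
-7 4 -6 11 8 → min -7
4 -6 11 8 1 → min -6
-6 11 8 1 -7 → min -7
11 8 1 -7 -6 → min -7
8 1 -7 -6 -1 → min -7
1 -7 -6 -1 11 → min -7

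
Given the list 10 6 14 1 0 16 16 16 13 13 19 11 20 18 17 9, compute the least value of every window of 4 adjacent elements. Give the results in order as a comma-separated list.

Sliding a size-4 window across the 16 values:
(10, 6, 14, 1) → min 1
(6, 14, 1, 0) → min 0
(14, 1, 0, 16) → min 0
(1, 0, 16, 16) → min 0
(0, 16, 16, 16) → min 0
(16, 16, 16, 13) → min 13
(16, 16, 13, 13) → min 13
(16, 13, 13, 19) → min 13
(13, 13, 19, 11) → min 11
(13, 19, 11, 20) → min 11
(19, 11, 20, 18) → min 11
(11, 20, 18, 17) → min 11
(20, 18, 17, 9) → min 9

1, 0, 0, 0, 0, 13, 13, 13, 11, 11, 11, 11, 9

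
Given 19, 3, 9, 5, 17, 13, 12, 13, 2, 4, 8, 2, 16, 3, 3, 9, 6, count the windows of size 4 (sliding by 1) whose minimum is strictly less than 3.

7

19 3 9 5 → min 3
3 9 5 17 → min 3
9 5 17 13 → min 5
5 17 13 12 → min 5
17 13 12 13 → min 12
13 12 13 2 → min 2  < 3 ✓
12 13 2 4 → min 2  < 3 ✓
13 2 4 8 → min 2  < 3 ✓
2 4 8 2 → min 2  < 3 ✓
4 8 2 16 → min 2  < 3 ✓
8 2 16 3 → min 2  < 3 ✓
2 16 3 3 → min 2  < 3 ✓
16 3 3 9 → min 3
3 3 9 6 → min 3
7 windows satisfy the condition.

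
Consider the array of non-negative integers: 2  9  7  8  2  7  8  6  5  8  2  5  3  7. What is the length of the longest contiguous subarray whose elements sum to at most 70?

12

add 2: [2] sum 2, len 1
add 9: [2, 9] sum 11, len 2
add 7: [2, 9, 7] sum 18, len 3
add 8: [2, 9, 7, 8] sum 26, len 4
add 2: [2, 9, 7, 8, 2] sum 28, len 5
add 7: [2, 9, 7, 8, 2, 7] sum 35, len 6
add 8: [2, 9, 7, 8, 2, 7, 8] sum 43, len 7
add 6: [2, 9, 7, 8, 2, 7, 8, 6] sum 49, len 8
add 5: [2, 9, 7, 8, 2, 7, 8, 6, 5] sum 54, len 9
add 8: [2, 9, 7, 8, 2, 7, 8, 6, 5, 8] sum 62, len 10
add 2: [2, 9, 7, 8, 2, 7, 8, 6, 5, 8, 2] sum 64, len 11
add 5: [2, 9, 7, 8, 2, 7, 8, 6, 5, 8, 2, 5] sum 69, len 12
add 3: [9, 7, 8, 2, 7, 8, 6, 5, 8, 2, 5, 3] sum 70, len 12
add 7: [7, 8, 2, 7, 8, 6, 5, 8, 2, 5, 3, 7] sum 68, len 12
Longest length seen: 12.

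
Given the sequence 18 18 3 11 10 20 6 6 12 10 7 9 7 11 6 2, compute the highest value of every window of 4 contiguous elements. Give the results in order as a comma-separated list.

(18, 18, 3, 11) → max 18
(18, 3, 11, 10) → max 18
(3, 11, 10, 20) → max 20
(11, 10, 20, 6) → max 20
(10, 20, 6, 6) → max 20
(20, 6, 6, 12) → max 20
(6, 6, 12, 10) → max 12
(6, 12, 10, 7) → max 12
(12, 10, 7, 9) → max 12
(10, 7, 9, 7) → max 10
(7, 9, 7, 11) → max 11
(9, 7, 11, 6) → max 11
(7, 11, 6, 2) → max 11

18, 18, 20, 20, 20, 20, 12, 12, 12, 10, 11, 11, 11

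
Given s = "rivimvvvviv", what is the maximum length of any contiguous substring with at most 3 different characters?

10

add r: window [r] (1 distinct), len 1
add i: window [r, i] (2 distinct), len 2
add v: window [r, i, v] (3 distinct), len 3
add i: window [r, i, v, i] (3 distinct), len 4
add m: window [i, v, i, m] (3 distinct), len 4
add v: window [i, v, i, m, v] (3 distinct), len 5
add v: window [i, v, i, m, v, v] (3 distinct), len 6
add v: window [i, v, i, m, v, v, v] (3 distinct), len 7
add v: window [i, v, i, m, v, v, v, v] (3 distinct), len 8
add i: window [i, v, i, m, v, v, v, v, i] (3 distinct), len 9
add v: window [i, v, i, m, v, v, v, v, i, v] (3 distinct), len 10
Longest length with ≤3 distinct: 10.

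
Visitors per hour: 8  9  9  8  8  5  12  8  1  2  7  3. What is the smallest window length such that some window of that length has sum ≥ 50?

6

add 8: running sum 8 < 50
add 9: running sum 17 < 50
add 9: running sum 26 < 50
add 8: running sum 34 < 50
add 8: running sum 42 < 50
add 5: running sum 47 < 50
end 6: [9, 9, 8, 8, 5, 12] sum 51, len 6
end 7: [9, 8, 8, 5, 12, 8] sum 50, len 6
end 8: [9, 8, 8, 5, 12, 8, 1] sum 51, len 7
end 9: [9, 8, 8, 5, 12, 8, 1, 2] sum 53, len 8
end 10: [8, 8, 5, 12, 8, 1, 2, 7] sum 51, len 8
end 11: [8, 8, 5, 12, 8, 1, 2, 7, 3] sum 54, len 9
Shortest qualifying length: 6.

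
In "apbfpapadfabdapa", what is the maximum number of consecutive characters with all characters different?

add a: [a] len 1
add p: [a, p] len 2
add b: [a, p, b] len 3
add f: [a, p, b, f] len 4
add p (repeat p, move left end past it): [b, f, p] len 3
add a: [b, f, p, a] len 4
add p (repeat p, move left end past it): [a, p] len 2
add a (repeat a, move left end past it): [p, a] len 2
add d: [p, a, d] len 3
add f: [p, a, d, f] len 4
add a (repeat a, move left end past it): [d, f, a] len 3
add b: [d, f, a, b] len 4
add d (repeat d, move left end past it): [f, a, b, d] len 4
add a (repeat a, move left end past it): [b, d, a] len 3
add p: [b, d, a, p] len 4
add a (repeat a, move left end past it): [p, a] len 2
Longest all-distinct length: 4.

4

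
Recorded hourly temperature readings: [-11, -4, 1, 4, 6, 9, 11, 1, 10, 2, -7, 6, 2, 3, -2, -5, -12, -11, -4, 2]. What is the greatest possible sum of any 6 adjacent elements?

41

Each size-6 window and its sum:
(-11, -4, 1, 4, 6, 9) → sum 5
(-4, 1, 4, 6, 9, 11) → sum 27
(1, 4, 6, 9, 11, 1) → sum 32
(4, 6, 9, 11, 1, 10) → sum 41
(6, 9, 11, 1, 10, 2) → sum 39
(9, 11, 1, 10, 2, -7) → sum 26
(11, 1, 10, 2, -7, 6) → sum 23
(1, 10, 2, -7, 6, 2) → sum 14
(10, 2, -7, 6, 2, 3) → sum 16
(2, -7, 6, 2, 3, -2) → sum 4
(-7, 6, 2, 3, -2, -5) → sum -3
(6, 2, 3, -2, -5, -12) → sum -8
(2, 3, -2, -5, -12, -11) → sum -25
(3, -2, -5, -12, -11, -4) → sum -31
(-2, -5, -12, -11, -4, 2) → sum -32
Greatest of these is 41.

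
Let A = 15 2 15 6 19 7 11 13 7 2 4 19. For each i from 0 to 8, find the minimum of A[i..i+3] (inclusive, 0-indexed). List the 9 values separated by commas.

Sliding a size-4 window across the 12 values:
(15, 2, 15, 6) → min 2
(2, 15, 6, 19) → min 2
(15, 6, 19, 7) → min 6
(6, 19, 7, 11) → min 6
(19, 7, 11, 13) → min 7
(7, 11, 13, 7) → min 7
(11, 13, 7, 2) → min 2
(13, 7, 2, 4) → min 2
(7, 2, 4, 19) → min 2

2, 2, 6, 6, 7, 7, 2, 2, 2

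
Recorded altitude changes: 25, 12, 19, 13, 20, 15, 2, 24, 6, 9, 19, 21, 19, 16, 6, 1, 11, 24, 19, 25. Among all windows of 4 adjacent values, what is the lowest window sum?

[25, 12, 19, 13] → sum 69
[12, 19, 13, 20] → sum 64
[19, 13, 20, 15] → sum 67
[13, 20, 15, 2] → sum 50
[20, 15, 2, 24] → sum 61
[15, 2, 24, 6] → sum 47
[2, 24, 6, 9] → sum 41
[24, 6, 9, 19] → sum 58
[6, 9, 19, 21] → sum 55
[9, 19, 21, 19] → sum 68
[19, 21, 19, 16] → sum 75
[21, 19, 16, 6] → sum 62
[19, 16, 6, 1] → sum 42
[16, 6, 1, 11] → sum 34
[6, 1, 11, 24] → sum 42
[1, 11, 24, 19] → sum 55
[11, 24, 19, 25] → sum 79
Lowest of these is 34.

34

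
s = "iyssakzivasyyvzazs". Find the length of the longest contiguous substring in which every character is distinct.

7

[i] len 1
[i, y] len 2
[i, y, s] len 3
[s] len 1
[s, a] len 2
[s, a, k] len 3
[s, a, k, z] len 4
[s, a, k, z, i] len 5
[s, a, k, z, i, v] len 6
[k, z, i, v, a] len 5
[k, z, i, v, a, s] len 6
[k, z, i, v, a, s, y] len 7
[y] len 1
[y, v] len 2
[y, v, z] len 3
[y, v, z, a] len 4
[a, z] len 2
[a, z, s] len 3
Longest all-distinct length: 7.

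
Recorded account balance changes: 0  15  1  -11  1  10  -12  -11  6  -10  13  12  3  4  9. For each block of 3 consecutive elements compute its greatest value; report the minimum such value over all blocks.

0 15 1 → max 15
15 1 -11 → max 15
1 -11 1 → max 1
-11 1 10 → max 10
1 10 -12 → max 10
10 -12 -11 → max 10
-12 -11 6 → max 6
-11 6 -10 → max 6
6 -10 13 → max 13
-10 13 12 → max 13
13 12 3 → max 13
12 3 4 → max 12
3 4 9 → max 9
Minimum of these is 1.

1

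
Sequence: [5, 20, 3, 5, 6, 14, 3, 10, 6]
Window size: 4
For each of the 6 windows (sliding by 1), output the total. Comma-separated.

33, 34, 28, 28, 33, 33

Sliding a size-4 window across the 9 values:
5 20 3 5 → sum 33
20 3 5 6 → sum 34
3 5 6 14 → sum 28
5 6 14 3 → sum 28
6 14 3 10 → sum 33
14 3 10 6 → sum 33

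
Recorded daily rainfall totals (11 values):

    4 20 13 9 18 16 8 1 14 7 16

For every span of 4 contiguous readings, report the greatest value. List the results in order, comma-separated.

4 20 13 9 → max 20
20 13 9 18 → max 20
13 9 18 16 → max 18
9 18 16 8 → max 18
18 16 8 1 → max 18
16 8 1 14 → max 16
8 1 14 7 → max 14
1 14 7 16 → max 16

20, 20, 18, 18, 18, 16, 14, 16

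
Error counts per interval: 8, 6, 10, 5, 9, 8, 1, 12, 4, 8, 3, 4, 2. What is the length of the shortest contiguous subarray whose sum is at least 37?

5

add 8: running sum 8 < 37
add 6: running sum 14 < 37
add 10: running sum 24 < 37
add 5: running sum 29 < 37
end 4: [8, 6, 10, 5, 9] sum 38, len 5
end 5: [6, 10, 5, 9, 8] sum 38, len 5
end 6: [6, 10, 5, 9, 8, 1] sum 39, len 6
end 7: [10, 5, 9, 8, 1, 12] sum 45, len 6
end 8: [5, 9, 8, 1, 12, 4] sum 39, len 6
end 9: [9, 8, 1, 12, 4, 8] sum 42, len 6
end 10: [9, 8, 1, 12, 4, 8, 3] sum 45, len 7
end 11: [8, 1, 12, 4, 8, 3, 4] sum 40, len 7
end 12: [8, 1, 12, 4, 8, 3, 4, 2] sum 42, len 8
Shortest qualifying length: 5.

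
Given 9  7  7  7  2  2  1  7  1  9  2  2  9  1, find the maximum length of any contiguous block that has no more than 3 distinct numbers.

add 9: window [9] (1 distinct), len 1
add 7: window [9, 7] (2 distinct), len 2
add 7: window [9, 7, 7] (2 distinct), len 3
add 7: window [9, 7, 7, 7] (2 distinct), len 4
add 2: window [9, 7, 7, 7, 2] (3 distinct), len 5
add 2: window [9, 7, 7, 7, 2, 2] (3 distinct), len 6
add 1: window [7, 7, 7, 2, 2, 1] (3 distinct), len 6
add 7: window [7, 7, 7, 2, 2, 1, 7] (3 distinct), len 7
add 1: window [7, 7, 7, 2, 2, 1, 7, 1] (3 distinct), len 8
add 9: window [1, 7, 1, 9] (3 distinct), len 4
add 2: window [1, 9, 2] (3 distinct), len 3
add 2: window [1, 9, 2, 2] (3 distinct), len 4
add 9: window [1, 9, 2, 2, 9] (3 distinct), len 5
add 1: window [1, 9, 2, 2, 9, 1] (3 distinct), len 6
Longest length with ≤3 distinct: 8.

8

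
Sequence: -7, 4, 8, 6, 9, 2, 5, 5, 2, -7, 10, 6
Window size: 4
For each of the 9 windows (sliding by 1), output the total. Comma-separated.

11, 27, 25, 22, 21, 14, 5, 10, 11

Sliding a size-4 window across the 12 values:
-7 4 8 6 → sum 11
4 8 6 9 → sum 27
8 6 9 2 → sum 25
6 9 2 5 → sum 22
9 2 5 5 → sum 21
2 5 5 2 → sum 14
5 5 2 -7 → sum 5
5 2 -7 10 → sum 10
2 -7 10 6 → sum 11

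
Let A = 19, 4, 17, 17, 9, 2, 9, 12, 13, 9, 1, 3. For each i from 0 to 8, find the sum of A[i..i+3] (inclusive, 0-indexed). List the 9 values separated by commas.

19 4 17 17 → sum 57
4 17 17 9 → sum 47
17 17 9 2 → sum 45
17 9 2 9 → sum 37
9 2 9 12 → sum 32
2 9 12 13 → sum 36
9 12 13 9 → sum 43
12 13 9 1 → sum 35
13 9 1 3 → sum 26

57, 47, 45, 37, 32, 36, 43, 35, 26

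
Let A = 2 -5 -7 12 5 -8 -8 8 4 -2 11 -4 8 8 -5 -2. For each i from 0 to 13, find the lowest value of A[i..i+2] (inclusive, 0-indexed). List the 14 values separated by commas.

[2, -5, -7] → min -7
[-5, -7, 12] → min -7
[-7, 12, 5] → min -7
[12, 5, -8] → min -8
[5, -8, -8] → min -8
[-8, -8, 8] → min -8
[-8, 8, 4] → min -8
[8, 4, -2] → min -2
[4, -2, 11] → min -2
[-2, 11, -4] → min -4
[11, -4, 8] → min -4
[-4, 8, 8] → min -4
[8, 8, -5] → min -5
[8, -5, -2] → min -5

-7, -7, -7, -8, -8, -8, -8, -2, -2, -4, -4, -4, -5, -5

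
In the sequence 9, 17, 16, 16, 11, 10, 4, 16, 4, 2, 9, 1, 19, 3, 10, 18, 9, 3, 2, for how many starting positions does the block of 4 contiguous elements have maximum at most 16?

7

[9, 17, 16, 16] → max 17
[17, 16, 16, 11] → max 17
[16, 16, 11, 10] → max 16  ≤ 16 ✓
[16, 11, 10, 4] → max 16  ≤ 16 ✓
[11, 10, 4, 16] → max 16  ≤ 16 ✓
[10, 4, 16, 4] → max 16  ≤ 16 ✓
[4, 16, 4, 2] → max 16  ≤ 16 ✓
[16, 4, 2, 9] → max 16  ≤ 16 ✓
[4, 2, 9, 1] → max 9  ≤ 16 ✓
[2, 9, 1, 19] → max 19
[9, 1, 19, 3] → max 19
[1, 19, 3, 10] → max 19
[19, 3, 10, 18] → max 19
[3, 10, 18, 9] → max 18
[10, 18, 9, 3] → max 18
[18, 9, 3, 2] → max 18
7 windows satisfy the condition.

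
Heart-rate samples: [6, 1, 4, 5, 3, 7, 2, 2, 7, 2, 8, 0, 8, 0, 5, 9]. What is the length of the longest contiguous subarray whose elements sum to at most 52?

add 6: [6] sum 6, len 1
add 1: [6, 1] sum 7, len 2
add 4: [6, 1, 4] sum 11, len 3
add 5: [6, 1, 4, 5] sum 16, len 4
add 3: [6, 1, 4, 5, 3] sum 19, len 5
add 7: [6, 1, 4, 5, 3, 7] sum 26, len 6
add 2: [6, 1, 4, 5, 3, 7, 2] sum 28, len 7
add 2: [6, 1, 4, 5, 3, 7, 2, 2] sum 30, len 8
add 7: [6, 1, 4, 5, 3, 7, 2, 2, 7] sum 37, len 9
add 2: [6, 1, 4, 5, 3, 7, 2, 2, 7, 2] sum 39, len 10
add 8: [6, 1, 4, 5, 3, 7, 2, 2, 7, 2, 8] sum 47, len 11
add 0: [6, 1, 4, 5, 3, 7, 2, 2, 7, 2, 8, 0] sum 47, len 12
add 8: [1, 4, 5, 3, 7, 2, 2, 7, 2, 8, 0, 8] sum 49, len 12
add 0: [1, 4, 5, 3, 7, 2, 2, 7, 2, 8, 0, 8, 0] sum 49, len 13
add 5: [5, 3, 7, 2, 2, 7, 2, 8, 0, 8, 0, 5] sum 49, len 12
add 9: [7, 2, 2, 7, 2, 8, 0, 8, 0, 5, 9] sum 50, len 11
Longest length seen: 13.

13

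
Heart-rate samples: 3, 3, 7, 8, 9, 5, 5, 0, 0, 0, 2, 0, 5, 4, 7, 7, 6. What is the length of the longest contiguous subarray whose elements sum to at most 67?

[3] sum 3 len 1
[3, 3] sum 6 len 2
[3, 3, 7] sum 13 len 3
[3, 3, 7, 8] sum 21 len 4
[3, 3, 7, 8, 9] sum 30 len 5
[3, 3, 7, 8, 9, 5] sum 35 len 6
[3, 3, 7, 8, 9, 5, 5] sum 40 len 7
[3, 3, 7, 8, 9, 5, 5, 0] sum 40 len 8
[3, 3, 7, 8, 9, 5, 5, 0, 0] sum 40 len 9
[3, 3, 7, 8, 9, 5, 5, 0, 0, 0] sum 40 len 10
[3, 3, 7, 8, 9, 5, 5, 0, 0, 0, 2] sum 42 len 11
[3, 3, 7, 8, 9, 5, 5, 0, 0, 0, 2, 0] sum 42 len 12
[3, 3, 7, 8, 9, 5, 5, 0, 0, 0, 2, 0, 5] sum 47 len 13
[3, 3, 7, 8, 9, 5, 5, 0, 0, 0, 2, 0, 5, 4] sum 51 len 14
[3, 3, 7, 8, 9, 5, 5, 0, 0, 0, 2, 0, 5, 4, 7] sum 58 len 15
[3, 3, 7, 8, 9, 5, 5, 0, 0, 0, 2, 0, 5, 4, 7, 7] sum 65 len 16
[7, 8, 9, 5, 5, 0, 0, 0, 2, 0, 5, 4, 7, 7, 6] sum 65 len 15
Longest length seen: 16.

16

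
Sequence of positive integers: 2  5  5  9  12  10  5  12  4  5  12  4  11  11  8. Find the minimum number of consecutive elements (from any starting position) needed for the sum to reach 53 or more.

add 2: running sum 2 < 53
add 5: running sum 7 < 53
add 5: running sum 12 < 53
add 9: running sum 21 < 53
add 12: running sum 33 < 53
add 10: running sum 43 < 53
add 5: running sum 48 < 53
end 7: [5, 9, 12, 10, 5, 12] sum 53, len 6
end 8: [5, 9, 12, 10, 5, 12, 4] sum 57, len 7
end 9: [9, 12, 10, 5, 12, 4, 5] sum 57, len 7
end 10: [12, 10, 5, 12, 4, 5, 12] sum 60, len 7
end 11: [12, 10, 5, 12, 4, 5, 12, 4] sum 64, len 8
end 12: [5, 12, 4, 5, 12, 4, 11] sum 53, len 7
end 13: [12, 4, 5, 12, 4, 11, 11] sum 59, len 7
end 14: [4, 5, 12, 4, 11, 11, 8] sum 55, len 7
Shortest qualifying length: 6.

6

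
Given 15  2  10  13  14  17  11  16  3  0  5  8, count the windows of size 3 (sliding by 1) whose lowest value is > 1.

7

[15, 2, 10] → min 2  > 1 ✓
[2, 10, 13] → min 2  > 1 ✓
[10, 13, 14] → min 10  > 1 ✓
[13, 14, 17] → min 13  > 1 ✓
[14, 17, 11] → min 11  > 1 ✓
[17, 11, 16] → min 11  > 1 ✓
[11, 16, 3] → min 3  > 1 ✓
[16, 3, 0] → min 0
[3, 0, 5] → min 0
[0, 5, 8] → min 0
7 windows satisfy the condition.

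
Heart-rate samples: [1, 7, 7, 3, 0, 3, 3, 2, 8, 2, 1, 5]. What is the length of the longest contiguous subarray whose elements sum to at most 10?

4

[1] sum 1 len 1
[1, 7] sum 8 len 2
[7] sum 7 len 1
[7, 3] sum 10 len 2
[7, 3, 0] sum 10 len 3
[3, 0, 3] sum 6 len 3
[3, 0, 3, 3] sum 9 len 4
[0, 3, 3, 2] sum 8 len 4
[2, 8] sum 10 len 2
[8, 2] sum 10 len 2
[2, 1] sum 3 len 2
[2, 1, 5] sum 8 len 3
Longest length seen: 4.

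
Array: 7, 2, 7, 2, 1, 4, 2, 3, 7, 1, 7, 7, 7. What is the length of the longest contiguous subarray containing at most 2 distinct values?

Extend right; when distinct count exceeds 2, shrink from the left:
add 7: window [7] (1 distinct), len 1
add 2: window [7, 2] (2 distinct), len 2
add 7: window [7, 2, 7] (2 distinct), len 3
add 2: window [7, 2, 7, 2] (2 distinct), len 4
add 1: window [2, 1] (2 distinct), len 2
add 4: window [1, 4] (2 distinct), len 2
add 2: window [4, 2] (2 distinct), len 2
add 3: window [2, 3] (2 distinct), len 2
add 7: window [3, 7] (2 distinct), len 2
add 1: window [7, 1] (2 distinct), len 2
add 7: window [7, 1, 7] (2 distinct), len 3
add 7: window [7, 1, 7, 7] (2 distinct), len 4
add 7: window [7, 1, 7, 7, 7] (2 distinct), len 5
Longest length with ≤2 distinct: 5.

5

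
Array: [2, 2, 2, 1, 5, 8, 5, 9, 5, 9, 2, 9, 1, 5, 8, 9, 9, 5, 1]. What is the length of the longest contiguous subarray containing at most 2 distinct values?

Extend right; when distinct count exceeds 2, shrink from the left:
[2] 1 distinct, len 1
[2, 2] 1 distinct, len 2
[2, 2, 2] 1 distinct, len 3
[2, 2, 2, 1] 2 distinct, len 4
[1, 5] 2 distinct, len 2
[5, 8] 2 distinct, len 2
[5, 8, 5] 2 distinct, len 3
[5, 9] 2 distinct, len 2
[5, 9, 5] 2 distinct, len 3
[5, 9, 5, 9] 2 distinct, len 4
[9, 2] 2 distinct, len 2
[9, 2, 9] 2 distinct, len 3
[9, 1] 2 distinct, len 2
[1, 5] 2 distinct, len 2
[5, 8] 2 distinct, len 2
[8, 9] 2 distinct, len 2
[8, 9, 9] 2 distinct, len 3
[9, 9, 5] 2 distinct, len 3
[5, 1] 2 distinct, len 2
Longest length with ≤2 distinct: 4.

4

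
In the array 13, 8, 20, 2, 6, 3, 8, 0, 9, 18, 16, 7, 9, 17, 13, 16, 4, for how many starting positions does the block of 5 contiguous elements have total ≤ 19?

1

[13, 8, 20, 2, 6] → sum 49
[8, 20, 2, 6, 3] → sum 39
[20, 2, 6, 3, 8] → sum 39
[2, 6, 3, 8, 0] → sum 19  ≤ 19 ✓
[6, 3, 8, 0, 9] → sum 26
[3, 8, 0, 9, 18] → sum 38
[8, 0, 9, 18, 16] → sum 51
[0, 9, 18, 16, 7] → sum 50
[9, 18, 16, 7, 9] → sum 59
[18, 16, 7, 9, 17] → sum 67
[16, 7, 9, 17, 13] → sum 62
[7, 9, 17, 13, 16] → sum 62
[9, 17, 13, 16, 4] → sum 59
1 window satisfy the condition.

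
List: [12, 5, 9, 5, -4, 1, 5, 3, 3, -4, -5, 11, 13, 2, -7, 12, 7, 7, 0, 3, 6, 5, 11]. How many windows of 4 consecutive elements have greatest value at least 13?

4

12 5 9 5 → max 12
5 9 5 -4 → max 9
9 5 -4 1 → max 9
5 -4 1 5 → max 5
-4 1 5 3 → max 5
1 5 3 3 → max 5
5 3 3 -4 → max 5
3 3 -4 -5 → max 3
3 -4 -5 11 → max 11
-4 -5 11 13 → max 13  ≥ 13 ✓
-5 11 13 2 → max 13  ≥ 13 ✓
11 13 2 -7 → max 13  ≥ 13 ✓
13 2 -7 12 → max 13  ≥ 13 ✓
2 -7 12 7 → max 12
-7 12 7 7 → max 12
12 7 7 0 → max 12
7 7 0 3 → max 7
7 0 3 6 → max 7
0 3 6 5 → max 6
3 6 5 11 → max 11
4 windows satisfy the condition.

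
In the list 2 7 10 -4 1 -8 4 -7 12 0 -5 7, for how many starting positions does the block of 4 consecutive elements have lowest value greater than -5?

2

[2, 7, 10, -4] → min -4  > -5 ✓
[7, 10, -4, 1] → min -4  > -5 ✓
[10, -4, 1, -8] → min -8
[-4, 1, -8, 4] → min -8
[1, -8, 4, -7] → min -8
[-8, 4, -7, 12] → min -8
[4, -7, 12, 0] → min -7
[-7, 12, 0, -5] → min -7
[12, 0, -5, 7] → min -5
2 windows satisfy the condition.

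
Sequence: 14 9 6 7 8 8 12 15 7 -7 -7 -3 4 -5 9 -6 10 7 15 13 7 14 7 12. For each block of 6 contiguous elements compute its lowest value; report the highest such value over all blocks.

(14, 9, 6, 7, 8, 8) → min 6
(9, 6, 7, 8, 8, 12) → min 6
(6, 7, 8, 8, 12, 15) → min 6
(7, 8, 8, 12, 15, 7) → min 7
(8, 8, 12, 15, 7, -7) → min -7
(8, 12, 15, 7, -7, -7) → min -7
(12, 15, 7, -7, -7, -3) → min -7
(15, 7, -7, -7, -3, 4) → min -7
(7, -7, -7, -3, 4, -5) → min -7
(-7, -7, -3, 4, -5, 9) → min -7
(-7, -3, 4, -5, 9, -6) → min -7
(-3, 4, -5, 9, -6, 10) → min -6
(4, -5, 9, -6, 10, 7) → min -6
(-5, 9, -6, 10, 7, 15) → min -6
(9, -6, 10, 7, 15, 13) → min -6
(-6, 10, 7, 15, 13, 7) → min -6
(10, 7, 15, 13, 7, 14) → min 7
(7, 15, 13, 7, 14, 7) → min 7
(15, 13, 7, 14, 7, 12) → min 7
Highest of these is 7.

7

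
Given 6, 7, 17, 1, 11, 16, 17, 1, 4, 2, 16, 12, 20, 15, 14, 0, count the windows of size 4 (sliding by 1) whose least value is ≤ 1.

6 7 17 1 → min 1  ≤ 1 ✓
7 17 1 11 → min 1  ≤ 1 ✓
17 1 11 16 → min 1  ≤ 1 ✓
1 11 16 17 → min 1  ≤ 1 ✓
11 16 17 1 → min 1  ≤ 1 ✓
16 17 1 4 → min 1  ≤ 1 ✓
17 1 4 2 → min 1  ≤ 1 ✓
1 4 2 16 → min 1  ≤ 1 ✓
4 2 16 12 → min 2
2 16 12 20 → min 2
16 12 20 15 → min 12
12 20 15 14 → min 12
20 15 14 0 → min 0  ≤ 1 ✓
9 windows satisfy the condition.

9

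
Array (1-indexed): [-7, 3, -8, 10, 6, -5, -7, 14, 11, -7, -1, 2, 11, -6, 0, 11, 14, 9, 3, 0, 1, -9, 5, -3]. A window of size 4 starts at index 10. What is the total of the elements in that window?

5

Elements at indices 10..13: -7, -1, 2, 11
sum(-7, -1, 2, 11) = 5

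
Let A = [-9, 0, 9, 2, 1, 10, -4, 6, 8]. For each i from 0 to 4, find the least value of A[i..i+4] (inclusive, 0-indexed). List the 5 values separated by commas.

Sliding a size-5 window across the 9 values:
[-9, 0, 9, 2, 1] → min -9
[0, 9, 2, 1, 10] → min 0
[9, 2, 1, 10, -4] → min -4
[2, 1, 10, -4, 6] → min -4
[1, 10, -4, 6, 8] → min -4

-9, 0, -4, -4, -4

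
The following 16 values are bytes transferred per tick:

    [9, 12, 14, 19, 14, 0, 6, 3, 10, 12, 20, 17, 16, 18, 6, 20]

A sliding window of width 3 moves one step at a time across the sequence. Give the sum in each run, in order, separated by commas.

Sliding a size-3 window across the 16 values:
9 12 14 → sum 35
12 14 19 → sum 45
14 19 14 → sum 47
19 14 0 → sum 33
14 0 6 → sum 20
0 6 3 → sum 9
6 3 10 → sum 19
3 10 12 → sum 25
10 12 20 → sum 42
12 20 17 → sum 49
20 17 16 → sum 53
17 16 18 → sum 51
16 18 6 → sum 40
18 6 20 → sum 44

35, 45, 47, 33, 20, 9, 19, 25, 42, 49, 53, 51, 40, 44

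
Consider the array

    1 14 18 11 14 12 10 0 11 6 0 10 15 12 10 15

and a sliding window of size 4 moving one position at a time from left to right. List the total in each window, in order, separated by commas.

44, 57, 55, 47, 36, 33, 27, 17, 27, 31, 37, 47, 52

(1, 14, 18, 11) → sum 44
(14, 18, 11, 14) → sum 57
(18, 11, 14, 12) → sum 55
(11, 14, 12, 10) → sum 47
(14, 12, 10, 0) → sum 36
(12, 10, 0, 11) → sum 33
(10, 0, 11, 6) → sum 27
(0, 11, 6, 0) → sum 17
(11, 6, 0, 10) → sum 27
(6, 0, 10, 15) → sum 31
(0, 10, 15, 12) → sum 37
(10, 15, 12, 10) → sum 47
(15, 12, 10, 15) → sum 52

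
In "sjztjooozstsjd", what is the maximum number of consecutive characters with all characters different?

4

add s: [s] len 1
add j: [s, j] len 2
add z: [s, j, z] len 3
add t: [s, j, z, t] len 4
add j (repeat j, move left end past it): [z, t, j] len 3
add o: [z, t, j, o] len 4
add o (repeat o, move left end past it): [o] len 1
add o (repeat o, move left end past it): [o] len 1
add z: [o, z] len 2
add s: [o, z, s] len 3
add t: [o, z, s, t] len 4
add s (repeat s, move left end past it): [t, s] len 2
add j: [t, s, j] len 3
add d: [t, s, j, d] len 4
Longest all-distinct length: 4.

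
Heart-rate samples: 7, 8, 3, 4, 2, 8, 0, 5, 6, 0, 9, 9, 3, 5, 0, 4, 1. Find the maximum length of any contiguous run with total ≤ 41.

[7] sum 7 len 1
[7, 8] sum 15 len 2
[7, 8, 3] sum 18 len 3
[7, 8, 3, 4] sum 22 len 4
[7, 8, 3, 4, 2] sum 24 len 5
[7, 8, 3, 4, 2, 8] sum 32 len 6
[7, 8, 3, 4, 2, 8, 0] sum 32 len 7
[7, 8, 3, 4, 2, 8, 0, 5] sum 37 len 8
[8, 3, 4, 2, 8, 0, 5, 6] sum 36 len 8
[8, 3, 4, 2, 8, 0, 5, 6, 0] sum 36 len 9
[3, 4, 2, 8, 0, 5, 6, 0, 9] sum 37 len 9
[2, 8, 0, 5, 6, 0, 9, 9] sum 39 len 8
[8, 0, 5, 6, 0, 9, 9, 3] sum 40 len 8
[0, 5, 6, 0, 9, 9, 3, 5] sum 37 len 8
[0, 5, 6, 0, 9, 9, 3, 5, 0] sum 37 len 9
[0, 5, 6, 0, 9, 9, 3, 5, 0, 4] sum 41 len 10
[6, 0, 9, 9, 3, 5, 0, 4, 1] sum 37 len 9
Longest length seen: 10.

10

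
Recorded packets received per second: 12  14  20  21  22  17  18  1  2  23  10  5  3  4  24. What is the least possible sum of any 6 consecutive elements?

Window sums for each of the 10 positions:
12 14 20 21 22 17 → sum 106
14 20 21 22 17 18 → sum 112
20 21 22 17 18 1 → sum 99
21 22 17 18 1 2 → sum 81
22 17 18 1 2 23 → sum 83
17 18 1 2 23 10 → sum 71
18 1 2 23 10 5 → sum 59
1 2 23 10 5 3 → sum 44
2 23 10 5 3 4 → sum 47
23 10 5 3 4 24 → sum 69
Least of these is 44.

44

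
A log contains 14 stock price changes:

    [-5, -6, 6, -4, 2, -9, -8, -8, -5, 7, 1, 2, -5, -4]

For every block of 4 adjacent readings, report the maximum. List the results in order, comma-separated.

6, 6, 6, 2, 2, -5, 7, 7, 7, 7, 2

-5 -6 6 -4 → max 6
-6 6 -4 2 → max 6
6 -4 2 -9 → max 6
-4 2 -9 -8 → max 2
2 -9 -8 -8 → max 2
-9 -8 -8 -5 → max -5
-8 -8 -5 7 → max 7
-8 -5 7 1 → max 7
-5 7 1 2 → max 7
7 1 2 -5 → max 7
1 2 -5 -4 → max 2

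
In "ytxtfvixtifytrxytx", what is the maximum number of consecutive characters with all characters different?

6

[y] len 1
[y, t] len 2
[y, t, x] len 3
[x, t] len 2
[x, t, f] len 3
[x, t, f, v] len 4
[x, t, f, v, i] len 5
[t, f, v, i, x] len 5
[f, v, i, x, t] len 5
[x, t, i] len 3
[x, t, i, f] len 4
[x, t, i, f, y] len 5
[i, f, y, t] len 4
[i, f, y, t, r] len 5
[i, f, y, t, r, x] len 6
[t, r, x, y] len 4
[r, x, y, t] len 4
[y, t, x] len 3
Longest all-distinct length: 6.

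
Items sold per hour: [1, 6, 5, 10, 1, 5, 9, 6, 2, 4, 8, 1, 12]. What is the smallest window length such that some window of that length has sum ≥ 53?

10

Extend right; whenever the sum reaches 53, record the length and shrink from the left:
add 1: running sum 1 < 53
add 6: running sum 7 < 53
add 5: running sum 12 < 53
add 10: running sum 22 < 53
add 1: running sum 23 < 53
add 5: running sum 28 < 53
add 9: running sum 37 < 53
add 6: running sum 43 < 53
add 2: running sum 45 < 53
add 4: running sum 49 < 53
end 10: [6, 5, 10, 1, 5, 9, 6, 2, 4, 8] sum 56, len 10
end 11: [6, 5, 10, 1, 5, 9, 6, 2, 4, 8, 1] sum 57, len 11
end 12: [10, 1, 5, 9, 6, 2, 4, 8, 1, 12] sum 58, len 10
Shortest qualifying length: 10.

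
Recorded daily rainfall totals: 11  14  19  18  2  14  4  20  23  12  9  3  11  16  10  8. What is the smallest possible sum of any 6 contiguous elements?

(11, 14, 19, 18, 2, 14) → sum 78
(14, 19, 18, 2, 14, 4) → sum 71
(19, 18, 2, 14, 4, 20) → sum 77
(18, 2, 14, 4, 20, 23) → sum 81
(2, 14, 4, 20, 23, 12) → sum 75
(14, 4, 20, 23, 12, 9) → sum 82
(4, 20, 23, 12, 9, 3) → sum 71
(20, 23, 12, 9, 3, 11) → sum 78
(23, 12, 9, 3, 11, 16) → sum 74
(12, 9, 3, 11, 16, 10) → sum 61
(9, 3, 11, 16, 10, 8) → sum 57
Smallest of these is 57.

57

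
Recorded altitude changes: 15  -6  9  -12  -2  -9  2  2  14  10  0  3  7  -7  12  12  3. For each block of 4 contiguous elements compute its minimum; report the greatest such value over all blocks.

[15, -6, 9, -12] → min -12
[-6, 9, -12, -2] → min -12
[9, -12, -2, -9] → min -12
[-12, -2, -9, 2] → min -12
[-2, -9, 2, 2] → min -9
[-9, 2, 2, 14] → min -9
[2, 2, 14, 10] → min 2
[2, 14, 10, 0] → min 0
[14, 10, 0, 3] → min 0
[10, 0, 3, 7] → min 0
[0, 3, 7, -7] → min -7
[3, 7, -7, 12] → min -7
[7, -7, 12, 12] → min -7
[-7, 12, 12, 3] → min -7
Greatest of these is 2.

2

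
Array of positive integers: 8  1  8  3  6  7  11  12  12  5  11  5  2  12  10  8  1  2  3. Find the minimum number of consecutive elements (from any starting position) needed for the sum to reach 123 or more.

Extend right; whenever the sum reaches 123, record the length and shrink from the left:
add 8: running sum 8 < 123
add 1: running sum 9 < 123
add 8: running sum 17 < 123
add 3: running sum 20 < 123
add 6: running sum 26 < 123
add 7: running sum 33 < 123
add 11: running sum 44 < 123
add 12: running sum 56 < 123
add 12: running sum 68 < 123
add 5: running sum 73 < 123
add 11: running sum 84 < 123
add 5: running sum 89 < 123
add 2: running sum 91 < 123
add 12: running sum 103 < 123
add 10: running sum 113 < 123
add 8: running sum 121 < 123
add 1: running sum 122 < 123
add 2: shortest ending here [8, 1, 8, 3, 6, 7, 11, 12, 12, 5, 11, 5, 2, 12, 10, 8, 1, 2] sum 124, len 18
add 3: shortest ending here [8, 1, 8, 3, 6, 7, 11, 12, 12, 5, 11, 5, 2, 12, 10, 8, 1, 2, 3] sum 127, len 19
Shortest qualifying length: 18.

18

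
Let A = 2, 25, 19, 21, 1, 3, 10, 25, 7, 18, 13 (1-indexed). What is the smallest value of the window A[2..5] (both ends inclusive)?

Elements at indices 2..5: 25, 19, 21, 1
min(25, 19, 21, 1) = 1

1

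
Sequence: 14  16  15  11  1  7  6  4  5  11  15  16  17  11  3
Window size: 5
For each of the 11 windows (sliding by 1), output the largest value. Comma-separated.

16, 16, 15, 11, 7, 11, 15, 16, 17, 17, 17

14 16 15 11 1 → max 16
16 15 11 1 7 → max 16
15 11 1 7 6 → max 15
11 1 7 6 4 → max 11
1 7 6 4 5 → max 7
7 6 4 5 11 → max 11
6 4 5 11 15 → max 15
4 5 11 15 16 → max 16
5 11 15 16 17 → max 17
11 15 16 17 11 → max 17
15 16 17 11 3 → max 17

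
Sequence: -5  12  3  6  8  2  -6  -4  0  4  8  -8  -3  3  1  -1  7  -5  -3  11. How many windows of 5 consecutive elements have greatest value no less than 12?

[-5, 12, 3, 6, 8] → max 12  ≥ 12 ✓
[12, 3, 6, 8, 2] → max 12  ≥ 12 ✓
[3, 6, 8, 2, -6] → max 8
[6, 8, 2, -6, -4] → max 8
[8, 2, -6, -4, 0] → max 8
[2, -6, -4, 0, 4] → max 4
[-6, -4, 0, 4, 8] → max 8
[-4, 0, 4, 8, -8] → max 8
[0, 4, 8, -8, -3] → max 8
[4, 8, -8, -3, 3] → max 8
[8, -8, -3, 3, 1] → max 8
[-8, -3, 3, 1, -1] → max 3
[-3, 3, 1, -1, 7] → max 7
[3, 1, -1, 7, -5] → max 7
[1, -1, 7, -5, -3] → max 7
[-1, 7, -5, -3, 11] → max 11
2 windows satisfy the condition.

2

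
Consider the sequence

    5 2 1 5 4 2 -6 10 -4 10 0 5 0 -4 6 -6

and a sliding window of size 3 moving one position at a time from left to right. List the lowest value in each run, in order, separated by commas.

1, 1, 1, 2, -6, -6, -6, -4, -4, 0, 0, -4, -4, -6

5 2 1 → min 1
2 1 5 → min 1
1 5 4 → min 1
5 4 2 → min 2
4 2 -6 → min -6
2 -6 10 → min -6
-6 10 -4 → min -6
10 -4 10 → min -4
-4 10 0 → min -4
10 0 5 → min 0
0 5 0 → min 0
5 0 -4 → min -4
0 -4 6 → min -4
-4 6 -6 → min -6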